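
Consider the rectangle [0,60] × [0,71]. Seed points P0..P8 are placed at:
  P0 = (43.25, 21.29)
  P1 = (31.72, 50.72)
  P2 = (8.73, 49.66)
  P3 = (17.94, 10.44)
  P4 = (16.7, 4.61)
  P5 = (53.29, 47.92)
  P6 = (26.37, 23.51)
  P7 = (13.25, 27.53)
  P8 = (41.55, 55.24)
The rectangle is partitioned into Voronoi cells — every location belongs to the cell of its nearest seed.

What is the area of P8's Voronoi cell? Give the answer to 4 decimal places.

Area of P8's cell: 448.6914

1. box [0,60]×[0,71]: [(0, 0) (60, 0) (60, 71) (0, 71)]
2. ⊥bis P8·P0 via (42.4,38.265): [(0, 36.1419) (60, 39.1463) (60, 71) (0, 71)]  |A|=2001.3548
3. ⊥bis P8·P1 via (36.635,52.98): [(43.3787, 38.314) (60, 39.1463) (60, 71) (28.3491, 71)]  |A|=781.996
4. ⊥bis P8·P2 via (25.14,52.45): [(43.3787, 38.314) (60, 39.1463) (60, 71) (28.3491, 71)]  |A|=781.996
5. ⊥bis P8·P3 via (29.745,32.84): [(43.3787, 38.314) (60, 39.1463) (60, 71) (28.3491, 71)]  |A|=781.996
6. ⊥bis P8·P4 via (29.125,29.925): [(43.3787, 38.314) (60, 39.1463) (60, 71) (28.3491, 71)]  |A|=781.996
7. ⊥bis P8·P5 via (47.42,51.58): [(41.5832, 42.2188) (59.5286, 71) (28.3491, 71)]  |A|=448.6914
8. ⊥bis P8·P6 via (33.96,39.375): [(41.5832, 42.2188) (59.5286, 71) (28.3491, 71)]  |A|=448.6914
9. ⊥bis P8·P7 via (27.4,41.385): [(41.5832, 42.2188) (59.5286, 71) (28.3491, 71)]  |A|=448.6914
10. canonical 3-gon: [(41.5832, 42.2188) (59.5286, 71) (28.3491, 71)]
11. shoelace: 448.6914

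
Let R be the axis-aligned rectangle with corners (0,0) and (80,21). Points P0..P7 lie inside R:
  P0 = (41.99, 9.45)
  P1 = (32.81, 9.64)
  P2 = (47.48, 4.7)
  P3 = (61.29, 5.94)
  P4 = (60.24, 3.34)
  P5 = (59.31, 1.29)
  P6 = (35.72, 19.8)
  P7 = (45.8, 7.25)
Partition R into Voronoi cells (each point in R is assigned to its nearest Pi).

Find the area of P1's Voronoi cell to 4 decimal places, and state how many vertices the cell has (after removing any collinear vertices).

Area of P1's cell: 694.7023 (5 vertices)

1. box [0,80]×[0,21]: [(0, 0) (80, 0) (80, 21) (0, 21)]
2. ⊥bis P1·P0 via (37.4,9.545): [(0, 0) (37.2024, 0) (37.6371, 21) (0, 21)]  |A|=785.8151
3. ⊥bis P1·P2 via (40.145,7.17): [(0, 0) (37.2024, 0) (37.6371, 21) (0, 21)]  |A|=785.8151
4. ⊥bis P1·P3 via (47.05,7.79): [(0, 0) (37.2024, 0) (37.6371, 21) (0, 21)]  |A|=785.8151
5. ⊥bis P1·P4 via (46.525,6.49): [(0, 0) (37.2024, 0) (37.6371, 21) (0, 21)]  |A|=785.8151
6. ⊥bis P1·P5 via (46.06,5.465): [(0, 0) (37.2024, 0) (37.6371, 21) (0, 21)]  |A|=785.8151
7. ⊥bis P1·P6 via (34.265,14.72): [(0, 0) (37.2024, 0) (37.488, 13.7969) (12.339, 21) (0, 21)]  |A|=694.7023
8. ⊥bis P1·P7 via (39.305,8.445): [(0, 0) (37.2024, 0) (37.488, 13.7969) (12.339, 21) (0, 21)]  |A|=694.7023
9. canonical 5-gon: [(0, 0) (37.2024, 0) (37.488, 13.7969) (12.339, 21) (0, 21)]
10. shoelace: 694.7023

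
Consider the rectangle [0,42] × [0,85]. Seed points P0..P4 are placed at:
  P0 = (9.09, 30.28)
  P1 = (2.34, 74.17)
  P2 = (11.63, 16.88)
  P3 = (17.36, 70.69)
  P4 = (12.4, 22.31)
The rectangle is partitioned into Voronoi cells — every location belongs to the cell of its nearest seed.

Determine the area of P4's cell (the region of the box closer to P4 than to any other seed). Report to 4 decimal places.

1. box [0,42]×[0,85]: [(0, 0) (42, 0) (42, 85) (0, 85)]
2. ⊥bis P4·P0 via (10.745,26.295): [(0, 21.8325) (0, 0) (42, 0) (42, 39.2754)]  |A|=1283.2671
3. ⊥bis P4·P1 via (7.37,48.24): [(0, 21.8325) (0, 0) (42, 0) (42, 39.2754)]  |A|=1283.2671
4. ⊥bis P4·P2 via (12.015,19.595): [(0, 21.8325) (0, 21.2988) (42, 15.343) (42, 39.2754)]  |A|=513.7899
5. ⊥bis P4·P3 via (14.88,46.5): [(0, 21.8325) (0, 21.2988) (42, 15.343) (42, 39.2754)]  |A|=513.7899
6. canonical 4-gon: [(0, 21.8325) (0, 21.2988) (42, 15.343) (42, 39.2754)]
7. shoelace: 513.7899

Area of P4's cell: 513.7899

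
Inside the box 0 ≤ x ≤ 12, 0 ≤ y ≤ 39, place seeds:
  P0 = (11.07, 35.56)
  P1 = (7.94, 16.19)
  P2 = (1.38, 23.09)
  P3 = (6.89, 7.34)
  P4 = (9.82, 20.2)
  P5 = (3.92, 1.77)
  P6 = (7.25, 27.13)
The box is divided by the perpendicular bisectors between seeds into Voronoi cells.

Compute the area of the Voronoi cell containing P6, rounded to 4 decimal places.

1. box [0,12]×[0,39]: [(0, 0) (12, 0) (12, 39) (0, 39)]
2. ⊥bis P6·P0 via (9.16,31.345): [(0, 35.4958) (0, 0) (12, 0) (12, 30.0581)]  |A|=393.3232
3. ⊥bis P6·P1 via (7.595,21.66): [(0, 35.4958) (0, 21.181) (12, 21.9378) (12, 30.0581)]  |A|=134.6104
4. ⊥bis P6·P2 via (4.315,25.11): [(0, 35.4958) (0, 31.3796) (6.7271, 21.6053) (12, 21.9378) (12, 30.0581)]  |A|=100.3068
5. ⊥bis P6·P3 via (7.07,17.235): [(0, 35.4958) (0, 31.3796) (6.7271, 21.6053) (12, 21.9378) (12, 30.0581)]  |A|=100.3068
6. ⊥bis P6·P4 via (8.535,23.665): [(0, 35.4958) (0, 31.3796) (5.9654, 22.7121) (12, 24.95) (12, 30.0581)]  |A|=88.1735
7. ⊥bis P6·P5 via (5.585,14.45): [(0, 35.4958) (0, 31.3796) (5.9654, 22.7121) (12, 24.95) (12, 30.0581)]  |A|=88.1735
8. canonical 5-gon: [(0, 35.4958) (0, 31.3796) (5.9654, 22.7121) (12, 24.95) (12, 30.0581)]
9. shoelace: 88.1735

Area of P6's cell: 88.1735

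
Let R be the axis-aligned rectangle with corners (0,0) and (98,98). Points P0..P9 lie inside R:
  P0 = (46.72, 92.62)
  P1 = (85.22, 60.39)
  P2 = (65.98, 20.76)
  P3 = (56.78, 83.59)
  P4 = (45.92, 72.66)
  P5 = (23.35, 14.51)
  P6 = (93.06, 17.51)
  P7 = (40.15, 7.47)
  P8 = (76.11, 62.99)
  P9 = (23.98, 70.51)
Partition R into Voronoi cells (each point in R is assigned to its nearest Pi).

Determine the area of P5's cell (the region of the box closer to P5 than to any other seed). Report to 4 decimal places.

1. box [0,98]×[0,98]: [(0, 0) (98, 0) (98, 98) (0, 98)]
2. ⊥bis P5·P0 via (35.035,53.565): [(0, 64.0472) (0, 0) (98, 0) (98, 34.7263)]  |A|=4839.9028
3. ⊥bis P5·P1 via (54.285,37.45): [(44.4162, 50.7582) (0, 64.0472) (0, 0) (82.0562, 0)]  |A|=3504.882
4. ⊥bis P5·P2 via (44.665,17.635): [(39.5974, 52.2) (0, 64.0472) (0, 0) (47.2505, 0)]  |A|=2501.289
5. ⊥bis P5·P3 via (40.065,49.05): [(40.0588, 49.053) (23.7714, 56.935) (0, 64.0472) (0, 0) (47.2505, 0)]  |A|=2477.4794
6. ⊥bis P5·P4 via (34.635,43.585): [(41.2361, 41.0229) (0, 57.028) (0, 0) (47.2505, 0)]  |A|=2144.982
7. ⊥bis P5·P6 via (58.205,16.01): [(41.2361, 41.0229) (0, 57.028) (0, 0) (47.2505, 0)]  |A|=2144.982
8. ⊥bis P5·P7 via (31.75,10.99): [(42.0393, 35.5441) (41.2361, 41.0229) (0, 57.028) (0, 0) (27.1447, 0)]  |A|=1787.6605
9. ⊥bis P5·P8 via (49.73,38.75): [(42.0393, 35.5441) (41.2361, 41.0229) (0, 57.028) (0, 0) (27.1447, 0)]  |A|=1787.6605
10. ⊥bis P5·P9 via (23.665,42.51): [(42.0393, 35.5441) (41.2361, 41.0229) (37.8148, 42.3508) (0, 42.7762) (0, 0) (27.1447, 0)]  |A|=1518.1962
11. canonical 6-gon: [(42.0393, 35.5441) (41.2361, 41.0229) (37.8148, 42.3508) (0, 42.7762) (0, 0) (27.1447, 0)]
12. shoelace: 1518.1962

Area of P5's cell: 1518.1962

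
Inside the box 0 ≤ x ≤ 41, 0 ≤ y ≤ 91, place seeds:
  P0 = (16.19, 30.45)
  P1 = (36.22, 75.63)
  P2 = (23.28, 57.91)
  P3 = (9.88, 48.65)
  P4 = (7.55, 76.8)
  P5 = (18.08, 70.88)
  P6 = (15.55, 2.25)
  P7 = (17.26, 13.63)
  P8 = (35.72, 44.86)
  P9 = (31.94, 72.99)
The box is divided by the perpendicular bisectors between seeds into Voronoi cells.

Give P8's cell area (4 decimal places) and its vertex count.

1. box [0,41]×[0,91]: [(0, 0) (41, 0) (41, 91) (0, 91)]
2. ⊥bis P8·P0 via (25.955,37.655): [(0, 72.832) (41, 17.2644) (41, 91) (0, 91)]  |A|=1884.0234
3. ⊥bis P8·P1 via (35.97,60.245): [(8.9634, 60.6838) (41, 17.2644) (41, 60.1633)]  |A|=687.1669
4. ⊥bis P8·P2 via (29.5,51.385): [(38.7471, 60.1999) (21.4714, 43.7317) (41, 17.2644) (41, 60.1633)]  |A|=437.7445
5. ⊥bis P8·P3 via (22.8,46.755): [(38.7471, 60.1999) (22.5004, 44.7126) (22.2098, 42.7309) (41, 17.2644) (41, 60.1633)]  |A|=436.8674
6. ⊥bis P8·P4 via (21.635,60.83): [(38.7471, 60.1999) (22.5004, 44.7126) (22.2098, 42.7309) (41, 17.2644) (41, 60.1633)]  |A|=436.8674
7. ⊥bis P8·P5 via (26.9,57.87): [(38.7471, 60.1999) (22.5004, 44.7126) (22.2098, 42.7309) (41, 17.2644) (41, 60.1633)]  |A|=436.8674
8. ⊥bis P8·P6 via (25.635,23.555): [(38.7471, 60.1999) (22.5004, 44.7126) (22.2098, 42.7309) (41, 17.2644) (41, 60.1633)]  |A|=436.8674
9. ⊥bis P8·P7 via (26.49,29.245): [(38.7471, 60.1999) (22.5004, 44.7126) (22.2098, 42.7309) (36.546, 23.3009) (41, 20.6682) (41, 60.1633)]  |A|=429.2872
10. ⊥bis P8·P9 via (33.83,58.925): [(37.9972, 59.485) (22.5004, 44.7126) (22.2098, 42.7309) (36.546, 23.3009) (41, 20.6682) (41, 59.8885)]  |A|=428.0556
11. canonical 6-gon: [(37.9972, 59.485) (22.5004, 44.7126) (22.2098, 42.7309) (36.546, 23.3009) (41, 20.6682) (41, 59.8885)]
12. shoelace: 428.0556

Area of P8's cell: 428.0556 (6 vertices)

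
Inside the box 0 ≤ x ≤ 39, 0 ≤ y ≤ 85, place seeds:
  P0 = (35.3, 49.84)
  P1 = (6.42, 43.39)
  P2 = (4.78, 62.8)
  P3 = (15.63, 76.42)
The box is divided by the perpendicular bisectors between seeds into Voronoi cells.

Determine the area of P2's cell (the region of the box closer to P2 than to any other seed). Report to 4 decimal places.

1. box [0,39]×[0,85]: [(0, 0) (39, 0) (39, 85) (0, 85)]
2. ⊥bis P2·P0 via (20.04,56.32): [(0, 9.127) (32.2187, 85) (0, 85)]  |A|=1222.2627
3. ⊥bis P2·P1 via (5.6,53.095): [(0, 52.6218) (19.1569, 54.2405) (32.2187, 85) (0, 85)]  |A|=805.6489
4. ⊥bis P2·P3 via (10.205,69.61): [(0, 77.7395) (0, 52.6218) (19.1569, 54.2405) (21.771, 60.3963)]  |A|=330.2661
5. canonical 4-gon: [(0, 77.7395) (0, 52.6218) (19.1569, 54.2405) (21.771, 60.3963)]
6. shoelace: 330.2661

Area of P2's cell: 330.2661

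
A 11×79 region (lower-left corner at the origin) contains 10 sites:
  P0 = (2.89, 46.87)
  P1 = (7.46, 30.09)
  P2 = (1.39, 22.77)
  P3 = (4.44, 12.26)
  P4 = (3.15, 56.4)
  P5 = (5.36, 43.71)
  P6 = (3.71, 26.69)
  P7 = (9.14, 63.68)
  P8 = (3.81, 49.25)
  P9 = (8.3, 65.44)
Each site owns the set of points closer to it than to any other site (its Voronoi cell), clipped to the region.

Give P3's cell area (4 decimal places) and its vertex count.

Area of P3's cell: 200.9141 (5 vertices)

1. box [0,11]×[0,79]: [(0, 0) (11, 0) (11, 79) (0, 79)]
2. ⊥bis P3·P0 via (3.665,29.565): [(0, 29.4009) (0, 0) (11, 0) (11, 29.8935)]  |A|=326.119
3. ⊥bis P3·P1 via (5.95,21.175): [(0, 22.1828) (0, 0) (11, 0) (11, 20.3196)]  |A|=233.7634
4. ⊥bis P3·P2 via (2.915,17.515): [(0, 16.6691) (0, 0) (11, 0) (11, 19.8613)]  |A|=200.9168
5. ⊥bis P3·P4 via (3.795,34.33): [(0, 16.6691) (0, 0) (11, 0) (11, 19.8613)]  |A|=200.9168
6. ⊥bis P3·P5 via (4.9,27.985): [(0, 16.6691) (0, 0) (11, 0) (11, 19.8613)]  |A|=200.9168
7. ⊥bis P3·P6 via (4.075,19.475): [(10.85, 19.8177) (0, 16.6691) (0, 0) (11, 0) (11, 19.8253)]  |A|=200.9141
8. ⊥bis P3·P7 via (6.79,37.97): [(10.85, 19.8177) (0, 16.6691) (0, 0) (11, 0) (11, 19.8253)]  |A|=200.9141
9. ⊥bis P3·P8 via (4.125,30.755): [(10.85, 19.8177) (0, 16.6691) (0, 0) (11, 0) (11, 19.8253)]  |A|=200.9141
10. ⊥bis P3·P9 via (6.37,38.85): [(10.85, 19.8177) (0, 16.6691) (0, 0) (11, 0) (11, 19.8253)]  |A|=200.9141
11. canonical 5-gon: [(10.85, 19.8177) (0, 16.6691) (0, 0) (11, 0) (11, 19.8253)]
12. shoelace: 200.9141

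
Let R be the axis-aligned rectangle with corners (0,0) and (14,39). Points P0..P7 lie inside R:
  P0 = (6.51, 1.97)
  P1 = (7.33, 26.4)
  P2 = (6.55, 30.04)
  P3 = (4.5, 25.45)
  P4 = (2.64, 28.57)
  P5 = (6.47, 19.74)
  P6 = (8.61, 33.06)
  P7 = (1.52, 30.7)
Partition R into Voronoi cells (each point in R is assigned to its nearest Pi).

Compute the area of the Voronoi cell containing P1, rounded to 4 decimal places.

Area of P1's cell: 47.7663

1. box [0,14]×[0,39]: [(0, 0) (14, 0) (14, 39) (0, 39)]
2. ⊥bis P1·P0 via (6.92,14.185): [(0, 14.4173) (14, 13.9474) (14, 39) (0, 39)]  |A|=347.4476
3. ⊥bis P1·P2 via (6.94,28.22): [(0, 26.7329) (0, 14.4173) (14, 13.9474) (14, 29.7329)]  |A|=196.7076
4. ⊥bis P1·P3 via (5.915,25.925): [(5.2651, 27.8611) (9.8894, 14.0853) (14, 13.9474) (14, 29.7329)]  |A|=96.9365
5. ⊥bis P1·P4 via (4.985,27.485): [(5.2651, 27.8611) (9.8894, 14.0853) (14, 13.9474) (14, 29.7329)]  |A|=96.9365
6. ⊥bis P1·P5 via (6.9,23.07): [(5.2651, 27.8611) (6.8722, 23.0736) (14, 22.1532) (14, 29.7329)]  |A|=49.4265
7. ⊥bis P1·P6 via (7.97,29.73): [(11.1418, 29.1204) (5.2651, 27.8611) (6.8722, 23.0736) (14, 22.1532) (14, 28.5711)]  |A|=47.7663
8. ⊥bis P1·P7 via (4.425,28.55): [(11.1418, 29.1204) (5.2651, 27.8611) (6.8722, 23.0736) (14, 22.1532) (14, 28.5711)]  |A|=47.7663
9. canonical 5-gon: [(11.1418, 29.1204) (5.2651, 27.8611) (6.8722, 23.0736) (14, 22.1532) (14, 28.5711)]
10. shoelace: 47.7663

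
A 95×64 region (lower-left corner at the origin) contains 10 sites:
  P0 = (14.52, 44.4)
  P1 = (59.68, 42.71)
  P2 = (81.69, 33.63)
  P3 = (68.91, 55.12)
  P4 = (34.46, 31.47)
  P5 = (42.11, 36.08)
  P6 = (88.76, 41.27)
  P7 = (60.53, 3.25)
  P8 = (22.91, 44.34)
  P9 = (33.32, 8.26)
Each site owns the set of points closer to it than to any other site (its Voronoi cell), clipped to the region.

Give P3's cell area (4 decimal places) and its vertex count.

Area of P3's cell: 510.1092 (4 vertices)

1. box [0,95]×[0,64]: [(0, 0) (95, 0) (95, 64) (0, 64)]
2. ⊥bis P3·P0 via (41.715,49.76): [(51.5224, 0) (95, 0) (95, 64) (38.9084, 64)]  |A|=3186.2139
3. ⊥bis P3·P1 via (64.295,48.915): [(95, 26.078) (95, 64) (44.0128, 64)]  |A|=966.7686
4. ⊥bis P3·P2 via (75.3,44.375): [(72.5767, 42.7555) (95, 56.0905) (95, 64) (44.0128, 64)]  |A|=630.2787
5. ⊥bis P3·P4 via (51.685,43.295): [(72.5767, 42.7555) (95, 56.0905) (95, 64) (44.0128, 64)]  |A|=630.2787
6. ⊥bis P3·P5 via (55.51,45.6): [(72.5767, 42.7555) (95, 56.0905) (95, 64) (44.0128, 64)]  |A|=630.2787
7. ⊥bis P3·P6 via (78.835,48.195): [(72.5767, 42.7555) (76.7864, 45.259) (89.8627, 64) (44.0128, 64)]  |A|=510.1092
8. ⊥bis P3·P7 via (64.72,29.185): [(72.5767, 42.7555) (76.7864, 45.259) (89.8627, 64) (44.0128, 64)]  |A|=510.1092
9. ⊥bis P3·P8 via (45.91,49.73): [(72.5767, 42.7555) (76.7864, 45.259) (89.8627, 64) (44.0128, 64)]  |A|=510.1092
10. ⊥bis P3·P9 via (51.115,31.69): [(72.5767, 42.7555) (76.7864, 45.259) (89.8627, 64) (44.0128, 64)]  |A|=510.1092
11. canonical 4-gon: [(72.5767, 42.7555) (76.7864, 45.259) (89.8627, 64) (44.0128, 64)]
12. shoelace: 510.1092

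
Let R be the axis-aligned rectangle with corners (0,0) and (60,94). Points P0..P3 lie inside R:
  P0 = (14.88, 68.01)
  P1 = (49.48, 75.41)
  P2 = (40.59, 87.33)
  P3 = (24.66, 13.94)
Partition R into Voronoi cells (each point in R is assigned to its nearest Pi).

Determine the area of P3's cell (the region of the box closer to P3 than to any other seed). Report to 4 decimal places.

1. box [0,60]×[0,94]: [(0, 0) (60, 0) (60, 94) (0, 94)]
2. ⊥bis P3·P0 via (19.77,40.975): [(0, 37.3991) (0, 0) (60, 0) (60, 48.2517)]  |A|=2569.5221
3. ⊥bis P3·P1 via (37.07,44.675): [(38.0464, 44.2808) (0, 37.3991) (0, 0) (60, 0) (60, 35.4165)]  |A|=2428.6323
4. ⊥bis P3·P2 via (32.625,50.635): [(38.0464, 44.2808) (0, 37.3991) (0, 0) (60, 0) (60, 35.4165)]  |A|=2428.6323
5. canonical 5-gon: [(38.0464, 44.2808) (0, 37.3991) (0, 0) (60, 0) (60, 35.4165)]
6. shoelace: 2428.6323

Area of P3's cell: 2428.6323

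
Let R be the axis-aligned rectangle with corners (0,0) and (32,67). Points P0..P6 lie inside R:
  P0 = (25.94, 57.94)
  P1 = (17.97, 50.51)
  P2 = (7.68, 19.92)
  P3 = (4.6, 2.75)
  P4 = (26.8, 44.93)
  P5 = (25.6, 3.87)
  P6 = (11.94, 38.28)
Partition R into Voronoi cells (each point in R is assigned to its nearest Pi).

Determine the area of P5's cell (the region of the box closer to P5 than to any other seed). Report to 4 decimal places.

1. box [0,32]×[0,67]: [(0, 0) (32, 0) (32, 67) (0, 67)]
2. ⊥bis P5·P0 via (25.77,30.905): [(0, 31.067) (0, 0) (32, 0) (32, 30.8658)]  |A|=990.9259
3. ⊥bis P5·P1 via (21.785,27.19): [(0, 23.6261) (0, 0) (32, 0) (32, 28.8611)]  |A|=839.7956
4. ⊥bis P5·P2 via (16.64,11.895): [(31.8074, 28.8296) (5.9863, 0) (32, 0) (32, 28.8611)]  |A|=377.7615
5. ⊥bis P5·P3 via (15.1,3.31): [(31.8074, 28.8296) (14.7544, 9.7897) (15.2765, 0) (32, 0) (32, 28.8611)]  |A|=332.287
6. ⊥bis P5·P4 via (26.2,24.4): [(27.7982, 24.3533) (14.7544, 9.7897) (15.2765, 0) (32, 0) (32, 24.2305)]  |A|=322.1908
7. ⊥bis P5·P6 via (18.77,21.075): [(27.7982, 24.3533) (14.7544, 9.7897) (15.2765, 0) (32, 0) (32, 24.2305)]  |A|=322.1908
8. canonical 5-gon: [(27.7982, 24.3533) (14.7544, 9.7897) (15.2765, 0) (32, 0) (32, 24.2305)]
9. shoelace: 322.1908

Area of P5's cell: 322.1908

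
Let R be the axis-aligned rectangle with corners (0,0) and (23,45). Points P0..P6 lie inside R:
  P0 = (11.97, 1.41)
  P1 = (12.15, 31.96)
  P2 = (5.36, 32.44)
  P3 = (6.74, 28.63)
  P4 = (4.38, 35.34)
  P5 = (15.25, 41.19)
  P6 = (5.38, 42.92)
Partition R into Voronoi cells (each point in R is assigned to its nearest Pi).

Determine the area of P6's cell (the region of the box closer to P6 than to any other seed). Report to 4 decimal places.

Area of P6's cell: 60.5506

1. box [0,23]×[0,45]: [(0, 0) (23, 0) (23, 45) (0, 45)]
2. ⊥bis P6·P0 via (8.675,22.165): [(0, 20.7878) (23, 24.4392) (23, 45) (0, 45)]  |A|=514.8898
3. ⊥bis P6·P1 via (8.765,37.44): [(0, 32.0259) (21.0039, 45) (0, 45)]  |A|=136.2541
4. ⊥bis P6·P2 via (5.37,37.68): [(0, 37.6902) (9.1419, 37.6728) (21.0039, 45) (0, 45)]  |A|=110.3625
5. ⊥bis P6·P3 via (6.06,35.775): [(0, 37.6902) (9.1419, 37.6728) (21.0039, 45) (0, 45)]  |A|=110.3625
6. ⊥bis P6·P4 via (4.88,39.13): [(0, 39.7738) (10.3357, 38.4102) (21.0039, 45) (0, 45)]  |A|=96.2137
7. ⊥bis P6·P5 via (10.315,42.055): [(0, 39.7738) (9.6911, 38.4953) (10.8312, 45) (0, 45)]  |A|=60.5506
8. canonical 4-gon: [(0, 39.7738) (9.6911, 38.4953) (10.8312, 45) (0, 45)]
9. shoelace: 60.5506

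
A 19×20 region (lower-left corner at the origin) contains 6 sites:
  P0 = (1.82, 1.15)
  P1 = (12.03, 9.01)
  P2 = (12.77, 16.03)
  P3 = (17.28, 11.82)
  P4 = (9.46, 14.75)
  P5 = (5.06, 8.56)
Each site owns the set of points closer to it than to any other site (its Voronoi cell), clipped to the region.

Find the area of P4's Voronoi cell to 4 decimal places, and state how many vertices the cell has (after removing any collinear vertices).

1. box [0,19]×[0,20]: [(0, 0) (19, 0) (19, 20) (0, 20)]
2. ⊥bis P4·P0 via (5.64,7.95): [(0, 11.1184) (19, 0.4448) (19, 20) (0, 20)]  |A|=270.1498
3. ⊥bis P4·P1 via (10.745,11.88): [(0, 11.1184) (4.0112, 8.865) (19, 15.5761) (19, 20) (0, 20)]  |A|=156.75
4. ⊥bis P4·P2 via (11.115,15.39): [(0, 11.1184) (4.0112, 8.865) (12.2174, 12.5392) (9.3323, 20) (0, 20)]  |A|=105.6829
5. ⊥bis P4·P3 via (13.37,13.285): [(0, 11.1184) (4.0112, 8.865) (12.2174, 12.5392) (9.3323, 20) (0, 20)]  |A|=105.6829
6. ⊥bis P4·P5 via (7.26,11.655): [(0, 16.8156) (8.4126, 10.8357) (12.2174, 12.5392) (9.3323, 20) (0, 20)]  |A|=72.8073
7. canonical 5-gon: [(0, 16.8156) (8.4126, 10.8357) (12.2174, 12.5392) (9.3323, 20) (0, 20)]
8. shoelace: 72.8073

Area of P4's cell: 72.8073 (5 vertices)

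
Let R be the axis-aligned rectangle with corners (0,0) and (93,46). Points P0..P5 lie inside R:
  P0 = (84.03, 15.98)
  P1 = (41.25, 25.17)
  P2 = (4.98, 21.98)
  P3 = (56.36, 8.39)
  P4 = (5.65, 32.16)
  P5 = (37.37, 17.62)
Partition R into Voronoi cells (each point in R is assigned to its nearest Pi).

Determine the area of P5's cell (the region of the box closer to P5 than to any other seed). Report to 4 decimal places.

Area of P5's cell: 598.9296

1. box [0,93]×[0,46]: [(0, 0) (93, 0) (93, 46) (0, 46)]
2. ⊥bis P5·P0 via (60.7,16.8): [(0, 0) (60.1095, 0) (61.7263, 46) (0, 46)]  |A|=2802.2242
3. ⊥bis P5·P1 via (39.31,21.395): [(0, 41.5967) (0, 0) (60.1095, 0) (60.4791, 10.516)]  |A|=1573.9227
4. ⊥bis P5·P2 via (21.175,19.8): [(22.5492, 30.0085) (18.5097, 0) (60.1095, 0) (60.4791, 10.516)]  |A|=827.2126
5. ⊥bis P5·P3 via (46.865,13.005): [(48.618, 16.6116) (22.5492, 30.0085) (18.5097, 0) (40.544, 0)]  |A|=601.2127
6. ⊥bis P5·P4 via (21.51,24.89): [(48.618, 16.6116) (23.6071, 29.4649) (22.0057, 25.9715) (18.5097, 0) (40.544, 0)]  |A|=598.9296
7. canonical 5-gon: [(48.618, 16.6116) (23.6071, 29.4649) (22.0057, 25.9715) (18.5097, 0) (40.544, 0)]
8. shoelace: 598.9296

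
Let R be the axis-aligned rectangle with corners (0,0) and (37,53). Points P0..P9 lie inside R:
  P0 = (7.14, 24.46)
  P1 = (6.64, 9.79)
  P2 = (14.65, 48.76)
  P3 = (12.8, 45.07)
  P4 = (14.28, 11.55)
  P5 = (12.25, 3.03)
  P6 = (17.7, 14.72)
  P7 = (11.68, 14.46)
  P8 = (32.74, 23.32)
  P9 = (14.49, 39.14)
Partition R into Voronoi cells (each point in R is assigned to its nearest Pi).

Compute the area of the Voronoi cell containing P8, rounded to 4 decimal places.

1. box [0,37]×[0,53]: [(0, 0) (37, 0) (37, 53) (0, 53)]
2. ⊥bis P8·P0 via (19.94,23.89): [(18.8761, 0) (37, 0) (37, 53) (21.2363, 53)]  |A|=898.02
3. ⊥bis P8·P1 via (19.69,16.555): [(19.6194, 16.6911) (28.272, 0) (37, 0) (37, 53) (21.2363, 53)]  |A|=819.6066
4. ⊥bis P8·P2 via (23.695,36.04): [(20.376, 33.6799) (19.6194, 16.6911) (28.272, 0) (37, 0) (37, 45.501)]  |A|=604.9963
5. ⊥bis P8·P3 via (22.77,34.195): [(28.5418, 39.4865) (20.298, 31.9287) (19.6194, 16.6911) (28.272, 0) (37, 0) (37, 45.501)]  |A|=598.0728
6. ⊥bis P8·P4 via (23.51,17.435): [(28.5418, 39.4865) (20.298, 31.9287) (19.9044, 23.09) (34.6265, 0) (37, 0) (37, 45.501)]  |A|=494.6485
7. ⊥bis P8·P5 via (22.495,13.175): [(28.5418, 39.4865) (20.298, 31.9287) (19.9044, 23.09) (32.9722, 2.5945) (35.5414, 0) (37, 0) (37, 45.501)]  |A|=493.4616
8. ⊥bis P8·P6 via (25.22,19.02): [(28.5418, 39.4865) (20.298, 31.9287) (20.1203, 27.9386) (36.0958, 0) (37, 0) (37, 45.501)]  |A|=435.94
9. ⊥bis P8·P7 via (22.21,18.89): [(28.5418, 39.4865) (20.298, 31.9287) (20.1203, 27.9386) (36.0958, 0) (37, 0) (37, 45.501)]  |A|=435.94
10. ⊥bis P8·P9 via (23.615,31.23): [(34.3561, 43.6209) (20.3753, 27.4926) (36.0958, 0) (37, 0) (37, 45.501)]  |A|=398.8289
11. canonical 5-gon: [(34.3561, 43.6209) (20.3753, 27.4926) (36.0958, 0) (37, 0) (37, 45.501)]
12. shoelace: 398.8289

Area of P8's cell: 398.8289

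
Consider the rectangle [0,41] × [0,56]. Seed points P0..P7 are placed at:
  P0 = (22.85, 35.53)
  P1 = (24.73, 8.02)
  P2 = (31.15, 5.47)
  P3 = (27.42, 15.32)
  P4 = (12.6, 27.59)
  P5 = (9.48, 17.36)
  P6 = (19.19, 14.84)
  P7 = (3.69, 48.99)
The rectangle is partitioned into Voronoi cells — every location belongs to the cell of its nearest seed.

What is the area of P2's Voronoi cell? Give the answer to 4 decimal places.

Area of P2's cell: 168.1309

1. box [0,41]×[0,56]: [(0, 0) (41, 0) (41, 56) (0, 56)]
2. ⊥bis P2·P0 via (27,20.5): [(0, 13.0449) (0, 0) (41, 0) (41, 24.3656)]  |A|=766.9155
3. ⊥bis P2·P1 via (27.94,6.745): [(34.1922, 22.4859) (25.2609, 0) (41, 0) (41, 24.3656)]  |A|=259.8915
4. ⊥bis P2·P3 via (29.285,10.395): [(29.4083, 10.4417) (25.2609, 0) (41, 0) (41, 14.8312)]  |A|=168.1309
5. ⊥bis P2·P4 via (21.875,16.53): [(29.4083, 10.4417) (25.2609, 0) (41, 0) (41, 14.8312)]  |A|=168.1309
6. ⊥bis P2·P5 via (20.315,11.415): [(29.4083, 10.4417) (25.2609, 0) (41, 0) (41, 14.8312)]  |A|=168.1309
7. ⊥bis P2·P6 via (25.17,10.155): [(29.4083, 10.4417) (25.2609, 0) (41, 0) (41, 14.8312)]  |A|=168.1309
8. ⊥bis P2·P7 via (17.42,27.23): [(29.4083, 10.4417) (25.2609, 0) (41, 0) (41, 14.8312)]  |A|=168.1309
9. canonical 4-gon: [(29.4083, 10.4417) (25.2609, 0) (41, 0) (41, 14.8312)]
10. shoelace: 168.1309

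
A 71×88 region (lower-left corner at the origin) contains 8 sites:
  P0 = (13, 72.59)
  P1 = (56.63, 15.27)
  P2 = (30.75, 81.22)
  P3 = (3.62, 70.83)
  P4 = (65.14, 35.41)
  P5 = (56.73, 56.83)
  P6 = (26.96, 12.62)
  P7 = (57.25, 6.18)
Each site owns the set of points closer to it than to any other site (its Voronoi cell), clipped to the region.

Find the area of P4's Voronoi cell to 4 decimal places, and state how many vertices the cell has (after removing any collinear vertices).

Area of P4's cell: 510.8916 (4 vertices)

1. box [0,71]×[0,88]: [(0, 0) (71, 0) (71, 88) (0, 88)]
2. ⊥bis P4·P0 via (39.07,54): [(0.5637, 0) (71, 0) (71, 88) (63.3147, 88)]  |A|=3437.3505
3. ⊥bis P4·P1 via (60.885,25.34): [(28.4162, 39.0594) (71, 21.066) (71, 88) (63.3147, 88)]  |A|=1613.2136
4. ⊥bis P4·P2 via (47.945,58.315): [(35.4676, 48.9481) (28.4162, 39.0594) (71, 21.066) (71, 75.6226)]  |A|=1243.2518
5. ⊥bis P4·P3 via (34.38,53.12): [(35.4676, 48.9481) (28.4162, 39.0594) (71, 21.066) (71, 75.6226)]  |A|=1243.2518
6. ⊥bis P4·P5 via (60.935,46.12): [(35.4173, 36.1012) (71, 21.066) (71, 50.0718)]  |A|=516.0513
7. ⊥bis P4·P6 via (46.05,24.015): [(38.1866, 37.1885) (39.9886, 34.1696) (71, 21.066) (71, 50.0718)]  |A|=510.8916
8. ⊥bis P4·P7 via (61.195,20.795): [(38.1866, 37.1885) (39.9886, 34.1696) (71, 21.066) (71, 50.0718)]  |A|=510.8916
9. canonical 4-gon: [(38.1866, 37.1885) (39.9886, 34.1696) (71, 21.066) (71, 50.0718)]
10. shoelace: 510.8916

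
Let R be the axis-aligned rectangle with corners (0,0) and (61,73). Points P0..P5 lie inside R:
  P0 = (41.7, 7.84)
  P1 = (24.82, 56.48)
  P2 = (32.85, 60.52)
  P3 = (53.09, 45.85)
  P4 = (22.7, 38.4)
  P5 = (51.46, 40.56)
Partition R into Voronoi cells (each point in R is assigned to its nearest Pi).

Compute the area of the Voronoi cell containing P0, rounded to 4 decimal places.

1. box [0,61]×[0,73]: [(0, 0) (61, 0) (61, 73) (0, 73)]
2. ⊥bis P0·P1 via (33.26,32.16): [(0, 20.6175) (0, 0) (61, 0) (61, 41.7869)]  |A|=1903.3324
3. ⊥bis P0·P2 via (37.275,34.18): [(40.7749, 34.768) (0, 20.6175) (0, 0) (61, 0) (61, 38.1657)]  |A|=1866.713
4. ⊥bis P0·P3 via (47.395,26.845): [(31.591, 31.5808) (0, 20.6175) (0, 0) (61, 0) (61, 22.7682)]  |A|=1623.6717
5. ⊥bis P0·P4 via (32.2,23.12): [(41.1846, 28.706) (0, 3.1004) (0, 0) (61, 0) (61, 22.7682)]  |A|=1164.9562
6. ⊥bis P0·P5 via (46.58,24.2): [(38.0362, 26.7485) (0, 3.1004) (0, 0) (61, 0) (61, 19.8987)]  |A|=1103.2677
7. canonical 5-gon: [(38.0362, 26.7485) (0, 3.1004) (0, 0) (61, 0) (61, 19.8987)]
8. shoelace: 1103.2677

Area of P0's cell: 1103.2677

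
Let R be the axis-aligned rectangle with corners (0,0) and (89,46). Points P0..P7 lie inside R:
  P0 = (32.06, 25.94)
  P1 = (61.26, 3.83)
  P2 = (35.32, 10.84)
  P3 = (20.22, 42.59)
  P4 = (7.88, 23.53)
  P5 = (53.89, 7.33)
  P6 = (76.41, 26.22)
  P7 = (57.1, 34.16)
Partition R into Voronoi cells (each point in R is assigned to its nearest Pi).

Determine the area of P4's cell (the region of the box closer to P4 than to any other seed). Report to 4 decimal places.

Area of P4's cell: 673.5692

1. box [0,89]×[0,46]: [(0, 0) (89, 0) (89, 46) (0, 46)]
2. ⊥bis P4·P0 via (19.97,24.735): [(0, 0) (22.4353, 0) (17.8505, 46) (0, 46)]  |A|=926.5746
3. ⊥bis P4·P1 via (34.57,13.68): [(0, 0) (22.4353, 0) (17.8505, 46) (0, 46)]  |A|=926.5746
4. ⊥bis P4·P2 via (21.6,17.185): [(0, 0) (13.6526, 0) (20.8781, 15.624) (17.8505, 46) (0, 46)]  |A|=857.9638
5. ⊥bis P4·P3 via (14.05,33.06): [(0, 42.1564) (0, 0) (13.6526, 0) (20.8781, 15.624) (19.4914, 29.5371)]  |A|=673.5692
6. ⊥bis P4·P5 via (30.885,15.43): [(0, 42.1564) (0, 0) (13.6526, 0) (20.8781, 15.624) (19.4914, 29.5371)]  |A|=673.5692
7. ⊥bis P4·P6 via (42.145,24.875): [(0, 42.1564) (0, 0) (13.6526, 0) (20.8781, 15.624) (19.4914, 29.5371)]  |A|=673.5692
8. ⊥bis P4·P7 via (32.49,28.845): [(0, 42.1564) (0, 0) (13.6526, 0) (20.8781, 15.624) (19.4914, 29.5371)]  |A|=673.5692
9. canonical 5-gon: [(0, 42.1564) (0, 0) (13.6526, 0) (20.8781, 15.624) (19.4914, 29.5371)]
10. shoelace: 673.5692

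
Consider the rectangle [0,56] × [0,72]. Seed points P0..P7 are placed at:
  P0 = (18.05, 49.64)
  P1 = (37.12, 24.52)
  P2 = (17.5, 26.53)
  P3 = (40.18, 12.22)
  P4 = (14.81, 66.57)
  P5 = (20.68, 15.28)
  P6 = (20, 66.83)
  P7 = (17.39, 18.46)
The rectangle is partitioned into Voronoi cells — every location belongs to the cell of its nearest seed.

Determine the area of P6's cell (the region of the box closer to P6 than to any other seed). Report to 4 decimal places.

Area of P6's cell: 600.3983

1. box [0,56]×[0,72]: [(0, 0) (56, 0) (56, 72) (0, 72)]
2. ⊥bis P6·P0 via (19.025,58.235): [(0, 60.3932) (56, 54.0406) (56, 72) (0, 72)]  |A|=827.854
3. ⊥bis P6·P1 via (28.56,45.675): [(0, 60.3932) (50.716, 54.64) (56, 56.7781) (56, 72) (0, 72)]  |A|=820.6215
4. ⊥bis P6·P2 via (18.75,46.68): [(0, 60.3932) (50.716, 54.64) (56, 56.7781) (56, 72) (0, 72)]  |A|=820.6215
5. ⊥bis P6·P3 via (30.09,39.525): [(0, 60.3932) (50.716, 54.64) (56, 56.7781) (56, 72) (0, 72)]  |A|=820.6215
6. ⊥bis P6·P4 via (17.405,66.7): [(17.8222, 58.3714) (50.716, 54.64) (56, 56.7781) (56, 72) (17.1395, 72)]  |A|=600.3983
7. ⊥bis P6·P5 via (20.34,41.055): [(17.8222, 58.3714) (50.716, 54.64) (56, 56.7781) (56, 72) (17.1395, 72)]  |A|=600.3983
8. ⊥bis P6·P7 via (18.695,42.645): [(17.8222, 58.3714) (50.716, 54.64) (56, 56.7781) (56, 72) (17.1395, 72)]  |A|=600.3983
9. canonical 5-gon: [(17.8222, 58.3714) (50.716, 54.64) (56, 56.7781) (56, 72) (17.1395, 72)]
10. shoelace: 600.3983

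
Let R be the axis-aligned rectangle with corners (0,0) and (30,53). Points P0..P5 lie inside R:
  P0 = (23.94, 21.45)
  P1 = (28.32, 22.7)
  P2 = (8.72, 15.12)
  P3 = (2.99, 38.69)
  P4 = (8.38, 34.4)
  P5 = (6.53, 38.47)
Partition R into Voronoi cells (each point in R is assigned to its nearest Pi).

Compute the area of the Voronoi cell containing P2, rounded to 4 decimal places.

1. box [0,30]×[0,53]: [(0, 0) (30, 0) (30, 53) (0, 53)]
2. ⊥bis P2·P0 via (16.33,18.285): [(0, 0) (23.9347, 0) (1.892, 53) (0, 53)]  |A|=684.4092
3. ⊥bis P2·P1 via (18.52,18.91): [(0, 0) (23.9347, 0) (1.892, 53) (0, 53)]  |A|=684.4092
4. ⊥bis P2·P3 via (5.855,26.905): [(0, 25.4816) (0, 0) (23.9347, 0) (12.1123, 28.4262)]  |A|=494.5068
5. ⊥bis P2·P4 via (8.55,24.76): [(0, 24.6092) (0, 0) (23.9347, 0) (13.6, 24.8491)]  |A|=464.7206
6. ⊥bis P2·P5 via (7.625,26.795): [(0, 24.6092) (0, 0) (23.9347, 0) (13.6, 24.8491)]  |A|=464.7206
7. canonical 4-gon: [(0, 24.6092) (0, 0) (23.9347, 0) (13.6, 24.8491)]
8. shoelace: 464.7206

Area of P2's cell: 464.7206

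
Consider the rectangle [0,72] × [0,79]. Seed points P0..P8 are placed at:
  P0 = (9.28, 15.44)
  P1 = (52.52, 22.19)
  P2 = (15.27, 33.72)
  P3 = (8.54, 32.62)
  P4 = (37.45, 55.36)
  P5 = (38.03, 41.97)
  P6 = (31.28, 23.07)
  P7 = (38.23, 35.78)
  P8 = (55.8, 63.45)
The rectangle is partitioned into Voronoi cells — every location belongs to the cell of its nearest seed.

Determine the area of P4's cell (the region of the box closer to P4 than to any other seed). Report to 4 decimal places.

Area of P4's cell: 1094.8498

1. box [0,72]×[0,79]: [(0, 0) (72, 0) (72, 79) (0, 79)]
2. ⊥bis P4·P0 via (23.365,35.4): [(0, 51.8878) (72, 1.0802) (72, 79) (0, 79)]  |A|=3781.1542
3. ⊥bis P4·P1 via (44.985,38.775): [(0, 51.8878) (28.9233, 31.4777) (72, 51.0486) (72, 79) (0, 79)]  |A|=2704.9155
4. ⊥bis P4·P2 via (26.36,44.54): [(0, 71.5578) (35.9774, 34.6826) (72, 51.0486) (72, 79) (0, 79)]  |A|=2232.7425
5. ⊥bis P4·P3 via (22.995,43.99): [(0, 73.2242) (6.7637, 64.6253) (35.9774, 34.6826) (72, 51.0486) (72, 79) (0, 79)]  |A|=2227.107
6. ⊥bis P4·P5 via (37.74,48.665): [(0, 73.2242) (6.7637, 64.6253) (22.96, 48.0248) (69.8112, 50.0542) (72, 51.0486) (72, 79) (0, 79)]  |A|=1901.3499
7. ⊥bis P4·P6 via (34.365,39.215): [(0, 73.2242) (6.7637, 64.6253) (22.96, 48.0248) (69.8112, 50.0542) (72, 51.0486) (72, 79) (0, 79)]  |A|=1901.3499
8. ⊥bis P4·P7 via (37.84,45.57): [(0, 73.2242) (6.7637, 64.6253) (22.96, 48.0248) (69.8112, 50.0542) (72, 51.0486) (72, 79) (0, 79)]  |A|=1901.3499
9. ⊥bis P4·P8 via (46.625,59.405): [(0, 73.2242) (6.7637, 64.6253) (22.96, 48.0248) (51.1047, 49.2439) (37.9861, 79) (0, 79)]  |A|=1094.8498
10. canonical 6-gon: [(0, 73.2242) (6.7637, 64.6253) (22.96, 48.0248) (51.1047, 49.2439) (37.9861, 79) (0, 79)]
11. shoelace: 1094.8498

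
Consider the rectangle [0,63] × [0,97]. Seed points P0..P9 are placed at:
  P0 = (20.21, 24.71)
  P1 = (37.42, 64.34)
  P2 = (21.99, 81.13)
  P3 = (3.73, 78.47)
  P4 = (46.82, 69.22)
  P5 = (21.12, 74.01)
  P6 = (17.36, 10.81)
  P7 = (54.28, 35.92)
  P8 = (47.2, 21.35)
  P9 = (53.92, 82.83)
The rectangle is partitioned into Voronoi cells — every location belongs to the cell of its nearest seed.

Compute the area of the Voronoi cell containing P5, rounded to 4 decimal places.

Area of P5's cell: 465.4454

1. box [0,63]×[0,97]: [(0, 0) (63, 0) (63, 97) (0, 97)]
2. ⊥bis P5·P0 via (20.665,49.36): [(0, 49.7414) (63, 48.5786) (63, 97) (0, 97)]  |A|=3013.9198
3. ⊥bis P5·P1 via (29.27,69.175): [(0, 49.7414) (17.5488, 49.4175) (45.7772, 97) (0, 97)]  |A|=1503.7635
4. ⊥bis P5·P2 via (21.555,77.57): [(0, 80.2038) (0, 49.7414) (17.5488, 49.4175) (33.3923, 76.1236)]  |A|=745.5004
5. ⊥bis P5·P3 via (12.425,76.24): [(13.0332, 78.6113) (5.6024, 49.638) (17.5488, 49.4175) (33.3923, 76.1236)]  |A|=465.4454
6. ⊥bis P5·P4 via (33.97,71.615): [(13.0332, 78.6113) (5.6024, 49.638) (17.5488, 49.4175) (33.3923, 76.1236)]  |A|=465.4454
7. ⊥bis P5·P6 via (19.24,42.41): [(13.0332, 78.6113) (5.6024, 49.638) (17.5488, 49.4175) (33.3923, 76.1236)]  |A|=465.4454
8. ⊥bis P5·P7 via (37.7,54.965): [(13.0332, 78.6113) (5.6024, 49.638) (17.5488, 49.4175) (33.3923, 76.1236)]  |A|=465.4454
9. ⊥bis P5·P8 via (34.16,47.68): [(13.0332, 78.6113) (5.6024, 49.638) (17.5488, 49.4175) (33.3923, 76.1236)]  |A|=465.4454
10. ⊥bis P5·P9 via (37.52,78.42): [(13.0332, 78.6113) (5.6024, 49.638) (17.5488, 49.4175) (33.3923, 76.1236)]  |A|=465.4454
11. canonical 4-gon: [(13.0332, 78.6113) (5.6024, 49.638) (17.5488, 49.4175) (33.3923, 76.1236)]
12. shoelace: 465.4454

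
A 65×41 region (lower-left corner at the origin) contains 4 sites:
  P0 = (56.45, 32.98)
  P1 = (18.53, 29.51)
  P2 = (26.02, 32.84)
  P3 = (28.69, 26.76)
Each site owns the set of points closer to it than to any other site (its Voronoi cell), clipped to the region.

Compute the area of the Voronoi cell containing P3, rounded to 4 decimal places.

1. box [0,65]×[0,41]: [(0, 0) (65, 0) (65, 41) (0, 41)]
2. ⊥bis P3·P0 via (42.57,29.87): [(0, 0) (49.2628, 0) (40.0762, 41) (0, 41)]  |A|=1831.4484
3. ⊥bis P3·P1 via (23.61,28.135): [(15.9947, 0) (49.2628, 0) (40.0762, 41) (27.0922, 41)]  |A|=948.1674
4. ⊥bis P3·P2 via (27.355,29.8): [(23.6163, 28.1582) (15.9947, 0) (49.2628, 0) (41.2213, 35.8893)]  |A|=815.3846
5. canonical 4-gon: [(23.6163, 28.1582) (15.9947, 0) (49.2628, 0) (41.2213, 35.8893)]
6. shoelace: 815.3846

Area of P3's cell: 815.3846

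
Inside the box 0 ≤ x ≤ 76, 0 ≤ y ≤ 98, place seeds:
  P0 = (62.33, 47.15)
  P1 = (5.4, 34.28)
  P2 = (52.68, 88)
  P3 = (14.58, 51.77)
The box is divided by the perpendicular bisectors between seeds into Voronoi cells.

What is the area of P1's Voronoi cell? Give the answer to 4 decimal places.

1. box [0,76]×[0,98]: [(0, 0) (76, 0) (76, 98) (0, 98)]
2. ⊥bis P1·P0 via (33.865,40.715): [(0, 0) (43.0693, 0) (20.9147, 98) (0, 98)]  |A|=3135.2193
3. ⊥bis P1·P2 via (29.04,61.14): [(0, 86.6987) (0, 0) (43.0693, 0) (29.2991, 60.9119)]  |A|=2581.8157
4. ⊥bis P1·P3 via (9.99,43.025): [(0, 48.2685) (0, 0) (43.0693, 0) (36.4868, 29.1176)]  |A|=1507.6182
5. canonical 4-gon: [(0, 48.2685) (0, 0) (43.0693, 0) (36.4868, 29.1176)]
6. shoelace: 1507.6182

Area of P1's cell: 1507.6182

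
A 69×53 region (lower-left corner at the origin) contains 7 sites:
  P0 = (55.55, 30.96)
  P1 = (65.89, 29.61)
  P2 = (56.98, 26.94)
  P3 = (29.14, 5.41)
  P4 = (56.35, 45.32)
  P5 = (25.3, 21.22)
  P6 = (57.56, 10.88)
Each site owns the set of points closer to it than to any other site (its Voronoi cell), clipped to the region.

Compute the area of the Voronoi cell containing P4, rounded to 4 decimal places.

1. box [0,69]×[0,53]: [(0, 0) (69, 0) (69, 53) (0, 53)]
2. ⊥bis P4·P0 via (55.95,38.14): [(0, 41.257) (69, 37.413) (69, 53) (0, 53)]  |A|=942.886
3. ⊥bis P4·P1 via (61.12,37.465): [(0, 41.257) (61.7037, 37.8195) (69, 42.2502) (69, 53) (0, 53)]  |A|=925.2391
4. ⊥bis P4·P2 via (56.665,36.13): [(0, 41.257) (61.7037, 37.8195) (69, 42.2502) (69, 53) (0, 53)]  |A|=925.2391
5. ⊥bis P4·P3 via (42.745,25.365): [(21.165, 40.0779) (61.7037, 37.8195) (69, 42.2502) (69, 53) (2.2116, 53)]  |A|=786.6791
6. ⊥bis P4·P5 via (40.825,33.27): [(36.1907, 39.2408) (61.7037, 37.8195) (69, 42.2502) (69, 53) (25.5112, 53)]  |A|=537.2386
7. ⊥bis P4·P6 via (56.955,28.1): [(36.1907, 39.2408) (61.7037, 37.8195) (69, 42.2502) (69, 53) (25.5112, 53)]  |A|=537.2386
8. canonical 5-gon: [(36.1907, 39.2408) (61.7037, 37.8195) (69, 42.2502) (69, 53) (25.5112, 53)]
9. shoelace: 537.2386

Area of P4's cell: 537.2386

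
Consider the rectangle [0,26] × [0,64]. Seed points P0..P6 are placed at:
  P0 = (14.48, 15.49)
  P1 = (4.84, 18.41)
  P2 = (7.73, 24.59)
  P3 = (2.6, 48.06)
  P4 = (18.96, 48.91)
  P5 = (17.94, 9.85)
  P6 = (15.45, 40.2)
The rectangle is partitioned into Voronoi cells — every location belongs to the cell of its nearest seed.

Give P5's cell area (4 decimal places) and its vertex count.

1. box [0,26]×[0,64]: [(0, 0) (26, 0) (26, 64) (0, 64)]
2. ⊥bis P5·P0 via (16.21,12.67): [(0, 2.7256) (0, 0) (26, 0) (26, 18.6759)]  |A|=278.2194
3. ⊥bis P5·P1 via (11.39,14.13): [(6.5727, 6.7578) (2.157, 0) (26, 0) (26, 18.6759)]  |A|=261.974
4. ⊥bis P5·P2 via (12.835,17.22): [(6.5727, 6.7578) (2.157, 0) (26, 0) (26, 18.6759)]  |A|=261.974
5. ⊥bis P5·P3 via (10.27,28.955): [(6.5727, 6.7578) (2.157, 0) (26, 0) (26, 18.6759)]  |A|=261.974
6. ⊥bis P5·P4 via (18.45,29.38): [(6.5727, 6.7578) (2.157, 0) (26, 0) (26, 18.6759)]  |A|=261.974
7. ⊥bis P5·P6 via (16.695,25.025): [(6.5727, 6.7578) (2.157, 0) (26, 0) (26, 18.6759)]  |A|=261.974
8. canonical 4-gon: [(6.5727, 6.7578) (2.157, 0) (26, 0) (26, 18.6759)]
9. shoelace: 261.974

Area of P5's cell: 261.9740 (4 vertices)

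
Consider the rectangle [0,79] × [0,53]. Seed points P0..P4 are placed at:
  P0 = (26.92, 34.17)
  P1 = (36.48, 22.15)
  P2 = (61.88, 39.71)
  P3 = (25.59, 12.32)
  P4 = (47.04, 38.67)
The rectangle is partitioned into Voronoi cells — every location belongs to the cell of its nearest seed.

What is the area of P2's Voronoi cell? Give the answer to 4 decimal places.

1. box [0,79]×[0,53]: [(0, 0) (79, 0) (79, 53) (0, 53)]
2. ⊥bis P2·P0 via (44.4,36.94): [(50.2538, 0) (79, 0) (79, 53) (41.855, 53)]  |A|=1746.1171
3. ⊥bis P2·P1 via (49.18,30.93): [(44.2141, 38.113) (70.5631, 0) (79, 0) (79, 53) (41.855, 53)]  |A|=1359.0923
4. ⊥bis P2·P3 via (43.735,26.015): [(44.2141, 38.113) (70.5631, 0) (79, 0) (79, 53) (41.855, 53)]  |A|=1359.0923
5. ⊥bis P2·P4 via (54.46,39.19): [(55.6998, 21.4993) (70.5631, 0) (79, 0) (79, 53) (53.4922, 53)]  |A|=1109.9063
6. canonical 5-gon: [(55.6998, 21.4993) (70.5631, 0) (79, 0) (79, 53) (53.4922, 53)]
7. shoelace: 1109.9063

Area of P2's cell: 1109.9063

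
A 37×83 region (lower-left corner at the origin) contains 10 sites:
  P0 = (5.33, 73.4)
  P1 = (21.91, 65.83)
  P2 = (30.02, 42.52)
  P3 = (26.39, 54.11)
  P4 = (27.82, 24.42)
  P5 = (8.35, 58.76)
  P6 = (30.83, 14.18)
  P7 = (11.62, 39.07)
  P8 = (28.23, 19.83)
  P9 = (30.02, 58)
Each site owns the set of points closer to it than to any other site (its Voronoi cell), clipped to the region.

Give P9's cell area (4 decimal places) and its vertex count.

Area of P9's cell: 161.9690 (4 vertices)

1. box [0,37]×[0,83]: [(0, 0) (37, 0) (37, 83) (0, 83)]
2. ⊥bis P9·P0 via (17.675,65.7): [(0, 37.3626) (0, 0) (37, 0) (37, 83) (28.4656, 83)]  |A|=2421.4521
3. ⊥bis P9·P1 via (25.965,61.915): [(0, 35.0215) (0, 0) (37, 0) (37, 73.3446)]  |A|=2004.7729
4. ⊥bis P9·P2 via (30.02,50.26): [(14.7124, 50.26) (37, 50.26) (37, 73.3446)]  |A|=257.2504
5. ⊥bis P9·P3 via (28.205,56.055): [(24.0504, 59.9319) (34.4151, 50.26) (37, 50.26) (37, 73.3446)]  |A|=161.969
6. ⊥bis P9·P4 via (28.92,41.21): [(24.0504, 59.9319) (34.4151, 50.26) (37, 50.26) (37, 73.3446)]  |A|=161.969
7. ⊥bis P9·P5 via (19.185,58.38): [(24.0504, 59.9319) (34.4151, 50.26) (37, 50.26) (37, 73.3446)]  |A|=161.969
8. ⊥bis P9·P6 via (30.425,36.09): [(24.0504, 59.9319) (34.4151, 50.26) (37, 50.26) (37, 73.3446)]  |A|=161.969
9. ⊥bis P9·P7 via (20.82,48.535): [(24.0504, 59.9319) (34.4151, 50.26) (37, 50.26) (37, 73.3446)]  |A|=161.969
10. ⊥bis P9·P8 via (29.125,38.915): [(24.0504, 59.9319) (34.4151, 50.26) (37, 50.26) (37, 73.3446)]  |A|=161.969
11. canonical 4-gon: [(24.0504, 59.9319) (34.4151, 50.26) (37, 50.26) (37, 73.3446)]
12. shoelace: 161.969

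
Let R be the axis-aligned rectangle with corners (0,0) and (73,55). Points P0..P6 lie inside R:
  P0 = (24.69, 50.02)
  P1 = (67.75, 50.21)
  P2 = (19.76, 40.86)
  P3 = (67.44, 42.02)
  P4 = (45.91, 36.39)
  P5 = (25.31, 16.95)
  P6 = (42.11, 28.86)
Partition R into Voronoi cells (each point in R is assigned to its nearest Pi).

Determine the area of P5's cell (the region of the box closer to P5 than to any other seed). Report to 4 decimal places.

1. box [0,73]×[0,55]: [(0, 0) (73, 0) (73, 55) (0, 55)]
2. ⊥bis P5·P0 via (25,33.485): [(0, 33.0163) (0, 0) (73, 0) (73, 34.3849)]  |A|=2460.144
3. ⊥bis P5·P1 via (46.53,33.58): [(46.2916, 33.8842) (0, 33.0163) (0, 0) (72.8465, 0)]  |A|=1998.3602
4. ⊥bis P5·P2 via (22.535,28.905): [(46.2916, 33.8842) (43.7832, 33.8372) (0, 23.6742) (0, 0) (72.8465, 0)]  |A|=1793.8458
5. ⊥bis P5·P3 via (46.375,29.485): [(43.7852, 33.8372) (43.7832, 33.8372) (0, 23.6742) (0, 0) (63.9204, 0)]  |A|=1599.7416
6. ⊥bis P5·P4 via (35.61,26.67): [(31.5304, 30.993) (0, 23.6742) (0, 0) (60.7782, 0)]  |A|=1315.078
7. ⊥bis P5·P6 via (33.71,22.905): [(28.4784, 30.2846) (0, 23.6742) (0, 0) (49.948, 0)]  |A|=1093.4286
8. canonical 4-gon: [(28.4784, 30.2846) (0, 23.6742) (0, 0) (49.948, 0)]
9. shoelace: 1093.4286

Area of P5's cell: 1093.4286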